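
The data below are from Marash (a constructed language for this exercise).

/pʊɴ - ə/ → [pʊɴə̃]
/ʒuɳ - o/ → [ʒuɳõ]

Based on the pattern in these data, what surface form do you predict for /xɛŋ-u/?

[xɛŋũ]

The data show progressive nasality assimilation (vowel nasalisation): /ə/ → [ə̃] after /ɴ/; /o/ → [õ] after /ɳ/ — a vowel is nasalised by an immediately preceding nasal consonant.
/u/ sits next to the nasal /ŋ/ and is therefore nasalised to [ũ].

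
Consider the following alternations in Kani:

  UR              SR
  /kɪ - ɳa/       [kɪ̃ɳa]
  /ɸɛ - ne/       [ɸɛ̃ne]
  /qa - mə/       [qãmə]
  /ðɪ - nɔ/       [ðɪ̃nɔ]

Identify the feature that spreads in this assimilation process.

nasality

The vowel /ɪ/ surfaces as nasalised [ɪ̃] next to the following nasal /ɳ/ — it has acquired the [+nasal] feature of its neighbour.
The other forms show the same pattern: /ɛ/ → [ɛ̃] before /n/; /a/ → [ã] before /m/; /ɪ/ → [ɪ̃] before /n/ — each time a vowel is nasalised next to a following nasal.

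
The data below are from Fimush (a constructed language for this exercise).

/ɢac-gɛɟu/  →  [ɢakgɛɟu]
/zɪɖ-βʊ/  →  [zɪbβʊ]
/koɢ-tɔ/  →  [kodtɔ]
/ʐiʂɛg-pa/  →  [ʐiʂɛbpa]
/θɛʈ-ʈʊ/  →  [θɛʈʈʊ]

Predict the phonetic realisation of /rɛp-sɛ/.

[rɛtsɛ]

The data show regressive place assimilation: /c/ → [k] before /g/; /ɖ/ → [b] before /β/; /ɢ/ → [d] before /t/; /g/ → [b] before /p/. In each pair only place changes, matching the following consonant, while manner and voice stay constant.
No alternation appears in [θɛʈʈʊ]: there the adjacent consonants already agree in place (/ʈ/ and /ʈ/ are both retroflex), so this form is consistent with the same rule.
/p/ is a voiceless bilabial stop. The following trigger /s/ is alveolar, so /p/ must become alveolar as well.
Changing only its place to alveolar gives [t] — the voiceless alveolar stop.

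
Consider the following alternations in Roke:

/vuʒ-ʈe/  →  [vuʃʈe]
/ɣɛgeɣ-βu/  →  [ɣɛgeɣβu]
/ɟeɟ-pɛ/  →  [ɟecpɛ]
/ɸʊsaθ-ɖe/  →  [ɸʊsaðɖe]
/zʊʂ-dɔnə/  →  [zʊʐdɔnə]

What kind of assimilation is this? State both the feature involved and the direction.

regressive voicing assimilation

Comparing underlying and surface forms, /ʒ/ → [ʃ] is the alternation; the neighbouring /ʈ/ is constant.
The change voiced → voiceless matches the voicing of the following /ʈ/, identifying this as voicing assimilation.
Place and manner are unchanged, so the assimilation is partial, not total.
The other alternating forms pattern the same way: /ɟ/ → [c] before /p/ (voiced → voiceless, matching voiceless); /θ/ → [ð] before /ɖ/ (voiceless → voiced, matching voiced); /ʂ/ → [ʐ] before /d/ (voiceless → voiced, matching voiced) — only voicing changes, and always toward the following segment.
No alternation appears in [ɣɛgeɣβu]: there the adjacent consonants already agree in voicing (/ɣ/ and /β/ are both voiced), so this form is consistent with the same rule.
Since the segment that changes precedes the conditioning segment, the assimilation is regressive.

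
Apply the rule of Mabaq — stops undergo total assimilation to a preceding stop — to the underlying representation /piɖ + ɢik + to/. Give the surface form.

/ɢ/ is the segment targeted by the rule; it sits immediately after /ɖ/, so it assimilates completely and surfaces as [ɖ].
The same rule applies at the second boundary: /t/ → [k] next to /k/.

[piɖɖikko]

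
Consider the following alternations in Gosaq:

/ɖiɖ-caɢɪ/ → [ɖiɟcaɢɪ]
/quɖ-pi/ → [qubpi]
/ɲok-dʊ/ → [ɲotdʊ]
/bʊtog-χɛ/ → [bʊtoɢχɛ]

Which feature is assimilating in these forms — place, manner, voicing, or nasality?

place

Comparing underlying and surface forms, /ɖ/ → [ɟ] is the alternation; the neighbouring /c/ is constant.
/ɖ/ is retroflex while /c/ is palatal; the output [ɟ] is palatal, matching the trigger — so the feature that spreads is place.
The other alternating forms pattern the same way: /ɖ/ → [b] before /p/ (retroflex → bilabial, matching bilabial); /k/ → [t] before /d/ (velar → alveolar, matching alveolar); /g/ → [ɢ] before /χ/ (velar → uvular, matching uvular) — only place changes, and always toward the following segment.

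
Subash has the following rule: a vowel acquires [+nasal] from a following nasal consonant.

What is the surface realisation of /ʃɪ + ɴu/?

/ɪ/ sits next to the nasal /ɴ/ and is therefore nasalised to [ɪ̃].

[ʃɪ̃ɴu]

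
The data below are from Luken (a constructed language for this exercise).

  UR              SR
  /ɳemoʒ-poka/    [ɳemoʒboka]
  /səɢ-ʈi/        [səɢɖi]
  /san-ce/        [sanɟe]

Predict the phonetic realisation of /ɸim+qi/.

[ɸimɢi]

The data show progressive voicing assimilation: /p/ → [b] after /ʒ/; /ʈ/ → [ɖ] after /ɢ/; /c/ → [ɟ] after /n/. In each pair only voicing changes, matching the preceding consonant, while place and manner stay constant.
/q/ is a voiceless uvular stop. The preceding trigger /m/ is voiced, so /q/ must become voiced as well.
The voiced uvular stop is [ɢ], so /q/ → [ɢ].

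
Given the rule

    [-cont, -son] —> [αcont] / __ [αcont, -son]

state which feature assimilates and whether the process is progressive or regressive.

regressive manner assimilation

The rule copies [cont] (continuancy) from the environment onto the target stops; since [±cont] encodes the stop/fricative manner contrast, the assimilating dimension is manner.
The conditioning segment sits to the right of the focus bar, meaning the trigger follows the segment that changes — regressive assimilation.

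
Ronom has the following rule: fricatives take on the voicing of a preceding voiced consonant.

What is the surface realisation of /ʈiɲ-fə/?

[ʈiɲvə]

/f/ is a voiceless labiodental fricative. The preceding trigger /ɲ/ is voiced, so /f/ must become voiced as well.
A voiced labiodental fricative is [v], so the surface segment is [v].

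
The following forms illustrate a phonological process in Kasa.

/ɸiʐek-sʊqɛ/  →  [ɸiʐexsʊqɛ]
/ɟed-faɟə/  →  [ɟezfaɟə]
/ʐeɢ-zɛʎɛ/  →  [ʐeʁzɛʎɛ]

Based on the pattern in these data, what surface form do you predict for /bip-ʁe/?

The data show regressive manner assimilation: /k/ → [x] before /s/; /d/ → [z] before /f/; /ɢ/ → [ʁ] before /z/. In each pair only manner changes, matching the following consonant, while place and voice stay constant.
The rule targets /p/ (voiceless bilabial stop), which sits before the trigger /ʁ/ (fricative).
Changing only its manner to fricative gives [ɸ] — the voiceless bilabial fricative.

[biɸʁe]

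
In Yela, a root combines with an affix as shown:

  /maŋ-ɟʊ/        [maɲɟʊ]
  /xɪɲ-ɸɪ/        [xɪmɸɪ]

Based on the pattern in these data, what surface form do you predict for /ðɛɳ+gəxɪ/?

The data show regressive place assimilation: /ŋ/ → [ɲ] before /ɟ/; /ɲ/ → [m] before /ɸ/. In each pair only place changes, matching the following consonant, while manner and voice stay constant.
The rule targets /ɳ/ (voiced retroflex nasal), which sits before the trigger /g/ (velar).
The voiced velar nasal is [ŋ], so /ɳ/ → [ŋ].

[ðɛŋgəxɪ]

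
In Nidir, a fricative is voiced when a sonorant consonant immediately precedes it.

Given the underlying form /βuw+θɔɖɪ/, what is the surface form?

[βuwðɔɖɪ]

/θ/ is a voiceless dental fricative. The preceding trigger /w/ is voiced, so /θ/ must become voiced as well.
A voiced dental fricative is [ð], so the surface segment is [ð].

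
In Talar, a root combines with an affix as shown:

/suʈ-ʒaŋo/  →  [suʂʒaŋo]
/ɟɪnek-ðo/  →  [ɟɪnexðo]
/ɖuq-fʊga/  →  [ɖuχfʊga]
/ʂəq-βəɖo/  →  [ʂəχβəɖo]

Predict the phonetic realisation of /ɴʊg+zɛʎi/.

The data show regressive manner assimilation: /ʈ/ → [ʂ] before /ʒ/; /k/ → [x] before /ð/; /q/ → [χ] before /f/; /q/ → [χ] before /β/. In each pair only manner changes, matching the following consonant, while place and voice stay constant.
The rule targets /g/ (voiced velar stop), which sits before the trigger /z/ (fricative).
Changing only its manner to fricative gives [ɣ] — the voiced velar fricative.

[ɴʊɣzɛʎi]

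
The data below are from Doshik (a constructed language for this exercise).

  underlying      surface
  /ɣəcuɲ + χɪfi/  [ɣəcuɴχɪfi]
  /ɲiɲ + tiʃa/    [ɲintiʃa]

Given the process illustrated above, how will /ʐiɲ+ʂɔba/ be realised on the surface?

[ʐiɳʂɔba]

The data show regressive place assimilation: /ɲ/ → [ɴ] before /χ/; /ɲ/ → [n] before /t/. In each pair only place changes, matching the following consonant, while manner and voice stay constant.
/ɲ/ is a voiced palatal nasal. The following trigger /ʂ/ is retroflex, so /ɲ/ must become retroflex as well.
A voiced retroflex nasal is [ɳ], so the surface segment is [ɳ].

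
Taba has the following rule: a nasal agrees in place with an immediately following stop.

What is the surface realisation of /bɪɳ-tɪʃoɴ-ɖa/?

/ɳ/ is a voiced retroflex nasal. The following trigger /t/ is alveolar, so /ɳ/ must become alveolar as well.
A voiced alveolar nasal is [n], so the surface segment is [n].
The same rule applies at the second boundary: /ɴ/ → [ɳ] next to /ɖ/.

[bɪntɪʃoɳɖa]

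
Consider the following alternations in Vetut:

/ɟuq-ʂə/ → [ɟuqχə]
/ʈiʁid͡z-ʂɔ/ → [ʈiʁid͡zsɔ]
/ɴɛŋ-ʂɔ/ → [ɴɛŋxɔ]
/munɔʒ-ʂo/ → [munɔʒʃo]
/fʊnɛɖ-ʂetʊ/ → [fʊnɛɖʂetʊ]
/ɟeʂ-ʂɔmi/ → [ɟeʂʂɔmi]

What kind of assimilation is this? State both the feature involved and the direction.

progressive place assimilation

Underlying /ʂ/ is realised as [χ] next to /q/; /q/ itself does not change.
The change retroflex → uvular matches the place of the preceding /q/, identifying this as place assimilation.
Manner and voice are unchanged, so the assimilation is partial, not total.
The same holds elsewhere in the data: /ʂ/ → [s] after /d͡z/ (retroflex → alveolar, matching alveolar); /ʂ/ → [x] after /ŋ/ (retroflex → velar, matching velar); /ʂ/ → [ʃ] after /ʒ/ (retroflex → postalveolar, matching postalveolar) — only place changes, and always toward the preceding segment.
Nothing changes in [fʊnɛɖʂetʊ], [ɟeʂʂɔmi]: there the adjacent consonants already agree in place (/ʂ/ and /ɖ/ are both retroflex; /ʂ/ and /ʂ/ are both retroflex), so these forms are consistent with the same rule.
The trigger is the preceding segment, so the direction is progressive (perseverative).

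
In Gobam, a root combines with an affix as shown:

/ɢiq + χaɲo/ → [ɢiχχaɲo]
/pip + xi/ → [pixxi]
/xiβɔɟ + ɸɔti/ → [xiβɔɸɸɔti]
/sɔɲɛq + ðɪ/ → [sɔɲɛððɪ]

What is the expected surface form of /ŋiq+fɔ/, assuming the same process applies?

The data show regressive total assimilation (/q/ → [χ] before /χ/; /p/ → [x] before /x/; /ɟ/ → [ɸ] before /ɸ/; /q/ → [ð] before /ð/): in every case the target segment becomes identical to its following neighbour, copying more than a single feature.
/q/ is the segment targeted by the rule; it sits immediately before /f/, so it assimilates completely and surfaces as [f].

[ŋiffɔ]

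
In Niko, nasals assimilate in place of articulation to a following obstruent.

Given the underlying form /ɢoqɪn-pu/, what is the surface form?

The rule targets /n/ (voiced alveolar nasal), which sits before the trigger /p/ (bilabial).
A voiced bilabial nasal is [m], so the surface segment is [m].

[ɢoqɪmpu]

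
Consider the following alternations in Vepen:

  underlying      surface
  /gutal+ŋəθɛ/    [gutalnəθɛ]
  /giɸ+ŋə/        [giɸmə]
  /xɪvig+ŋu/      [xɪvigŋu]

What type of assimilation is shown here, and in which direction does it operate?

progressive place assimilation

The segment that alternates is /ŋ/, which surfaces as [n] when adjacent to /l/.
/ŋ/ is velar while /l/ is alveolar; the output [n] is alveolar, matching the trigger — so the feature that spreads is place.
Manner and voice are unchanged, so the assimilation is partial, not total.
The same holds elsewhere in the data: /ŋ/ → [m] after /ɸ/ (velar → bilabial, matching bilabial) — only place changes, and always toward the preceding segment.
Nothing changes in [xɪvigŋu]: there the adjacent consonants already agree in place (/ŋ/ and /g/ are both velar), so this form is consistent with the same rule.
The trigger is the preceding segment, so the direction is progressive (perseverative).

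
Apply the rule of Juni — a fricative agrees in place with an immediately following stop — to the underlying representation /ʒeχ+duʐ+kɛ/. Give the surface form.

The rule targets /χ/ (voiceless uvular fricative), which sits before the trigger /d/ (alveolar).
Changing only its place to alveolar gives [s] — the voiceless alveolar fricative.
The same rule applies at the second boundary: /ʐ/ → [ɣ] next to /k/.

[ʒesduɣkɛ]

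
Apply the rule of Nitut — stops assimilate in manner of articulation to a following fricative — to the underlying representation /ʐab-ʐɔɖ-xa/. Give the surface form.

/b/ is a voiced bilabial stop. The following trigger /ʐ/ is a fricative, so /b/ must become a fricative as well.
A voiced bilabial fricative is [β], so the surface segment is [β].
The same rule applies at the second boundary: /ɖ/ → [ʐ] next to /x/.

[ʐaβʐɔʐxa]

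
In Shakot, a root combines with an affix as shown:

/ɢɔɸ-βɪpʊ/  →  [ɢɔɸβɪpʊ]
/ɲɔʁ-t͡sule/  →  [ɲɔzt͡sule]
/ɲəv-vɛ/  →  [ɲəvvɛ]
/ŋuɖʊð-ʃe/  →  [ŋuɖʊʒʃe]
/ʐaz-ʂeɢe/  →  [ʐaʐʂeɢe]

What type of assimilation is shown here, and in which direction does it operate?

Underlying /ʁ/ is realised as [z] next to /t͡s/; /t͡s/ itself does not change.
The change uvular → alveolar matches the place of the following /t͡s/, identifying this as place assimilation.
Manner and voice are unchanged, so the assimilation is partial, not total.
The same holds elsewhere in the data: /ð/ → [ʒ] before /ʃ/ (dental → postalveolar, matching postalveolar); /z/ → [ʐ] before /ʂ/ (alveolar → retroflex, matching retroflex) — only place changes, and always toward the following segment.
No alternation appears in [ɢɔɸβɪpʊ], [ɲəvvɛ]: there the adjacent consonants already agree in place (/ɸ/ and /β/ are both bilabial; /v/ and /v/ are both labiodental), so these forms are consistent with the same rule.
Since the segment that changes precedes the conditioning segment, the assimilation is regressive.

regressive place assimilation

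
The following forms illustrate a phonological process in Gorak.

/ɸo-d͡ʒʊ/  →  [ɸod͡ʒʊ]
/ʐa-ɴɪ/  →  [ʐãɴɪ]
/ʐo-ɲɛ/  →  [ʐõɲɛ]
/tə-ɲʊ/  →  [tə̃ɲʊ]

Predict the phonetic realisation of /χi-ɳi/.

The data show regressive nasality assimilation (vowel nasalisation): /a/ → [ã] before /ɴ/; /o/ → [õ] before /ɲ/; /ə/ → [ə̃] before /ɲ/ — a vowel is nasalised by an immediately following nasal consonant.
No change occurs in [ɸod͡ʒʊ] because the vowel at the boundary is adjacent to an oral consonant, not a nasal (/o/ next to /d͡ʒ/).
/i/ sits next to the nasal /ɳ/ and is therefore nasalised to [ĩ].

[χĩɳi]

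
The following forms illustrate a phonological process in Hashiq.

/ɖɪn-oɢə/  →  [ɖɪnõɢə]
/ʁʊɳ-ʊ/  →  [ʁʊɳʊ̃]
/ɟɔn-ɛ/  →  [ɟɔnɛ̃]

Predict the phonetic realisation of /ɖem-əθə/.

[ɖemə̃θə]

The data show progressive nasality assimilation (vowel nasalisation): /o/ → [õ] after /n/; /ʊ/ → [ʊ̃] after /ɳ/; /ɛ/ → [ɛ̃] after /n/ — a vowel is nasalised by an immediately preceding nasal consonant.
The vowel /ə/ is adjacent to the preceding nasal /m/, so it acquires [+nasal] and surfaces as [ə̃].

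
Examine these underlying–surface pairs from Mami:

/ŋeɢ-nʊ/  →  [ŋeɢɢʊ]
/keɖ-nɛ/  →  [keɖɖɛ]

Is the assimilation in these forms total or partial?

Comparing underlying and surface forms, /n/ → [ɢ] is the alternation; the neighbouring /ɢ/ is constant.
The output [ɢ] is identical to the trigger /ɢ/ — every feature (place, manner, voicing) has been copied — so this is total assimilation.
The remaining alternation confirms this: /n/ → [ɖ] after /ɖ/ — in each case the output is a copy of the preceding consonant.

total assimilation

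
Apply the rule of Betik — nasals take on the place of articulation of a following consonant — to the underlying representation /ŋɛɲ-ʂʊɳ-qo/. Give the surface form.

[ŋɛɳʂʊɴqo]

/ɲ/ is a voiced palatal nasal. The following trigger /ʂ/ is retroflex, so /ɲ/ must become retroflex as well.
The voiced retroflex nasal is [ɳ], so /ɲ/ → [ɳ].
The same rule applies at the second boundary: /ɳ/ → [ɴ] next to /q/.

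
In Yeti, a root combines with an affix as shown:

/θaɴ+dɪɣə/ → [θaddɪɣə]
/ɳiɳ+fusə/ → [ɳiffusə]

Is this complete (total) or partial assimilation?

Comparing underlying and surface forms, /ɴ/ → [d] is the alternation; the neighbouring /d/ is constant.
The output [d] is identical to the trigger /d/ — every feature (place, manner, voicing) has been copied — so this is total assimilation.
The other form behaves the same way: /ɳ/ → [f] before /f/ — in each case the output is a copy of the following consonant.

total assimilation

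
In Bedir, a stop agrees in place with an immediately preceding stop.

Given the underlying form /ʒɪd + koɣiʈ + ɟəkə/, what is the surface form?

/k/ is a voiceless velar stop. The preceding trigger /d/ is alveolar, so /k/ must become alveolar as well.
Changing only its place to alveolar gives [t] — the voiceless alveolar stop.
The same rule applies at the second boundary: /ɟ/ → [ɖ] next to /ʈ/.

[ʒɪdtoɣiʈɖəkə]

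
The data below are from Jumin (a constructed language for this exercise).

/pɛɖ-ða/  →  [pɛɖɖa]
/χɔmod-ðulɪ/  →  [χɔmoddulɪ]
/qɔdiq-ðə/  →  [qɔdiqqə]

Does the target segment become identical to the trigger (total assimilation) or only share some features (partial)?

total assimilation

Underlying /ð/ is realised as [ɖ] next to /ɖ/; /ɖ/ itself does not change.
The output [ɖ] is identical to the trigger /ɖ/ — every feature (place, manner, voicing) has been copied — so this is total assimilation.
The remaining alternations confirm this: /ð/ → [d] after /d/; /ð/ → [q] after /q/ — in each case the output is a copy of the preceding consonant.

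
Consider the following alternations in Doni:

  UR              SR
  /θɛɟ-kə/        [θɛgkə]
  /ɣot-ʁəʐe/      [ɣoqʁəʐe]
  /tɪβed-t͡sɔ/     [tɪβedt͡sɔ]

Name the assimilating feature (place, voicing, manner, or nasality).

Underlying /ɟ/ is realised as [g] next to /k/; /k/ itself does not change.
The change palatal → velar matches the place of the following /k/, identifying this as place assimilation.
The other alternating form patterns the same way: /t/ → [q] before /ʁ/ (alveolar → uvular, matching uvular) — only place changes, and always toward the following segment.
Nothing changes in [tɪβedt͡sɔ]: there the adjacent consonants already agree in place (/d/ and /t͡s/ are both alveolar), so this form is consistent with the same rule.

place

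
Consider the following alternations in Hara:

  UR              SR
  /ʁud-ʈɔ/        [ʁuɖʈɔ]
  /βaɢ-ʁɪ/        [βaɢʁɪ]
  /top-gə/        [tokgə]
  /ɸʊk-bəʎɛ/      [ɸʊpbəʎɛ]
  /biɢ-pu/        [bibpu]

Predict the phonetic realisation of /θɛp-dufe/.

The data show regressive place assimilation: /d/ → [ɖ] before /ʈ/; /p/ → [k] before /g/; /k/ → [p] before /b/; /ɢ/ → [b] before /p/. In each pair only place changes, matching the following consonant, while manner and voice stay constant.
Nothing changes in [βaɢʁɪ]: there the adjacent consonants already agree in place (/ɢ/ and /ʁ/ are both uvular), so this form is consistent with the same rule.
The rule targets /p/ (voiceless bilabial stop), which sits before the trigger /d/ (alveolar).
A voiceless alveolar stop is [t], so the surface segment is [t].

[θɛtdufe]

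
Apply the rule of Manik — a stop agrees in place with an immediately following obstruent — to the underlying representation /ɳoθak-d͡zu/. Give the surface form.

[ɳoθatd͡zu]

The rule targets /k/ (voiceless velar stop), which sits before the trigger /d͡z/ (alveolar).
The voiceless alveolar stop is [t], so /k/ → [t].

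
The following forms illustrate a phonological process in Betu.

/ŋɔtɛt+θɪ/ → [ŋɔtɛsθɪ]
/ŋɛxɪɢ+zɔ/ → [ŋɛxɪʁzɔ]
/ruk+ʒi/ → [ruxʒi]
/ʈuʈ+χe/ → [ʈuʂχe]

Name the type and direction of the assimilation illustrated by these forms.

Underlying /t/ is realised as [s] next to /θ/; /θ/ itself does not change.
/t/ is a stop while /θ/ is a fricative; the output [s] is a fricative, matching the trigger — so the feature that spreads is manner.
Place and voice are unchanged, so the assimilation is partial, not total.
The same holds elsewhere in the data: /ɢ/ → [ʁ] before /z/ (stop → fricative, matching a fricative); /k/ → [x] before /ʒ/ (stop → fricative, matching a fricative); /ʈ/ → [ʂ] before /χ/ (stop → fricative, matching a fricative) — only manner changes, and always toward the following segment.
Since the segment that changes precedes the conditioning segment, the assimilation is regressive.

regressive manner assimilation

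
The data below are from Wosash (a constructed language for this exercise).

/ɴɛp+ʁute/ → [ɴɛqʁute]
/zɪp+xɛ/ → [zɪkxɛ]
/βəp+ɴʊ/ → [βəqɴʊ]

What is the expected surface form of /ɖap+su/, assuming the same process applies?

The data show regressive place assimilation: /p/ → [q] before /ʁ/; /p/ → [k] before /x/; /p/ → [q] before /ɴ/. In each pair only place changes, matching the following consonant, while manner and voice stay constant.
The rule targets /p/ (voiceless bilabial stop), which sits before the trigger /s/ (alveolar).
Changing only its place to alveolar gives [t] — the voiceless alveolar stop.

[ɖatsu]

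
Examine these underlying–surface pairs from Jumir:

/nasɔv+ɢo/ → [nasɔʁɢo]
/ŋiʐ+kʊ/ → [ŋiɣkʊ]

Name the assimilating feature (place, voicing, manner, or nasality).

The segment that alternates is /v/, which surfaces as [ʁ] when adjacent to /ɢ/.
/v/ is labiodental while /ɢ/ is uvular; the output [ʁ] is uvular, matching the trigger — so the feature that spreads is place.
Checking the remaining alternation: /ʐ/ → [ɣ] before /k/ (retroflex → velar, matching velar) — only place changes, and always toward the following segment.

place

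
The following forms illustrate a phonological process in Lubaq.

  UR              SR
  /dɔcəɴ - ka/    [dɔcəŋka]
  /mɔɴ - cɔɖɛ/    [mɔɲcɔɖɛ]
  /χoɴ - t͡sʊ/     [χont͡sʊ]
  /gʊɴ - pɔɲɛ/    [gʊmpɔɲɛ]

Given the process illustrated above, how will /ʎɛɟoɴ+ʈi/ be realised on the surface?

[ʎɛɟoɳʈi]

The data show regressive place assimilation: /ɴ/ → [ŋ] before /k/; /ɴ/ → [ɲ] before /c/; /ɴ/ → [n] before /t͡s/; /ɴ/ → [m] before /p/. In each pair only place changes, matching the following consonant, while manner and voice stay constant.
The rule targets /ɴ/ (voiced uvular nasal), which sits before the trigger /ʈ/ (retroflex).
The voiced retroflex nasal is [ɳ], so /ɴ/ → [ɳ].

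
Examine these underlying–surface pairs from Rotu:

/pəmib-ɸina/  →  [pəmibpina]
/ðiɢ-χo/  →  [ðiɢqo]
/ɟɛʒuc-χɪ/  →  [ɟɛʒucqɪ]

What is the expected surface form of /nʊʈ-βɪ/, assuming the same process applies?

[nʊʈbɪ]

The data show progressive manner assimilation: /ɸ/ → [p] after /b/; /χ/ → [q] after /ɢ/; /χ/ → [q] after /c/. In each pair only manner changes, matching the preceding consonant, while place and voice stay constant.
The rule targets /β/ (voiced bilabial fricative), which sits after the trigger /ʈ/ (stop).
The voiced bilabial stop is [b], so /β/ → [b].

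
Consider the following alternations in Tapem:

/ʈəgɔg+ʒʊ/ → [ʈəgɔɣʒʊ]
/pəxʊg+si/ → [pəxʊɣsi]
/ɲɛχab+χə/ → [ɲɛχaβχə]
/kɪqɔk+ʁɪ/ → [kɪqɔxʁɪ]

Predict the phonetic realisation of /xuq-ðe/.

[xuχðe]

The data show regressive manner assimilation: /g/ → [ɣ] before /ʒ/; /g/ → [ɣ] before /s/; /b/ → [β] before /χ/; /k/ → [x] before /ʁ/. In each pair only manner changes, matching the following consonant, while place and voice stay constant.
/q/ is a voiceless uvular stop. The following trigger /ð/ is a fricative, so /q/ must become a fricative as well.
Changing only its manner to fricative gives [χ] — the voiceless uvular fricative.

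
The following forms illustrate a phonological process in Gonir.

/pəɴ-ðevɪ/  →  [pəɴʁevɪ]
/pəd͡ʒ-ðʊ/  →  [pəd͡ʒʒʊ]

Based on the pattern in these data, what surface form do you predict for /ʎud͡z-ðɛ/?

The data show progressive place assimilation: /ð/ → [ʁ] after /ɴ/; /ð/ → [ʒ] after /d͡ʒ/. In each pair only place changes, matching the preceding consonant, while manner and voice stay constant.
/ð/ is a voiced dental fricative. The preceding trigger /d͡z/ is alveolar, so /ð/ must become alveolar as well.
A voiced alveolar fricative is [z], so the surface segment is [z].

[ʎud͡zzɛ]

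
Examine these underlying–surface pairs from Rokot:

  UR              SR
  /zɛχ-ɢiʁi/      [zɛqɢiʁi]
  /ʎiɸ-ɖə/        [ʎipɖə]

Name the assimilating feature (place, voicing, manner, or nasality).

manner

Underlying /χ/ is realised as [q] next to /ɢ/; /ɢ/ itself does not change.
The change fricative → stop matches the manner of the following /ɢ/, identifying this as manner assimilation.
The other alternating form patterns the same way: /ɸ/ → [p] before /ɖ/ (fricative → stop, matching a stop) — only manner changes, and always toward the following segment.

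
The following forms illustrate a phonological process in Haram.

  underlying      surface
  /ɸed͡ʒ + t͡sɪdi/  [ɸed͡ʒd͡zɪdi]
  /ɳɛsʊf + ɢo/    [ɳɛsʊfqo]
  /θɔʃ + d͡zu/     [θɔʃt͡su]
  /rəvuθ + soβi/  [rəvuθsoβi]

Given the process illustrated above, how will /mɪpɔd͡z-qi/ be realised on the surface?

The data show progressive voicing assimilation: /t͡s/ → [d͡z] after /d͡ʒ/; /ɢ/ → [q] after /f/; /d͡z/ → [t͡s] after /ʃ/. In each pair only voicing changes, matching the preceding consonant, while place and manner stay constant.
Nothing changes in [rəvuθsoβi]: there the adjacent consonants already agree in voicing (/s/ and /θ/ are both voiceless), so this form is consistent with the same rule.
/q/ is a voiceless uvular stop. The preceding trigger /d͡z/ is voiced, so /q/ must become voiced as well.
Changing only its voicing to voiced gives [ɢ] — the voiced uvular stop.

[mɪpɔd͡zɢi]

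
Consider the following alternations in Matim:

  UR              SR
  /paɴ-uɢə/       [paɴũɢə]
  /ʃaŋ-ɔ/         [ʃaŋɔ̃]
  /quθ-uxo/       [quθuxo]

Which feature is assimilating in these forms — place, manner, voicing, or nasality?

nasality

The vowel /u/ surfaces as nasalised [ũ] next to the preceding nasal /ɴ/ — it has acquired the [+nasal] feature of its neighbour.
The other form shows the same pattern: /ɔ/ → [ɔ̃] after /ŋ/ — each time a vowel is nasalised next to a preceding nasal.
No change occurs in [quθuxo] because the vowel at the boundary is adjacent to an oral consonant, not a nasal (/u/ next to /θ/).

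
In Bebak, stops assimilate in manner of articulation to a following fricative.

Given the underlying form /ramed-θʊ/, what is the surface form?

/d/ is a voiced alveolar stop. The following trigger /θ/ is a fricative, so /d/ must become a fricative as well.
The voiced alveolar fricative is [z], so /d/ → [z].

[ramezθʊ]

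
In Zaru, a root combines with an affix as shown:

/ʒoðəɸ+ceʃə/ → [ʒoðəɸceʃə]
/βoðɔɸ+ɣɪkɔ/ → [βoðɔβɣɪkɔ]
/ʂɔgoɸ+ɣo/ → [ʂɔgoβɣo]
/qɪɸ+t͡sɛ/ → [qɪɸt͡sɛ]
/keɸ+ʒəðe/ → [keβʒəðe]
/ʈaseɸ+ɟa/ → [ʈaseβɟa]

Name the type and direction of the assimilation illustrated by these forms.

regressive voicing assimilation

Underlying /ɸ/ is realised as [β] next to /ɣ/; /ɣ/ itself does not change.
The change voiceless → voiced matches the voicing of the following /ɣ/, identifying this as voicing assimilation.
Place and manner are unchanged, so the assimilation is partial, not total.
The same holds elsewhere in the data: /ɸ/ → [β] before /ʒ/ (voiceless → voiced, matching voiced); /ɸ/ → [β] before /ɟ/ (voiceless → voiced, matching voiced) — only voicing changes, and always toward the following segment.
Nothing changes in [ʒoðəɸceʃə], [qɪɸt͡sɛ]: there the adjacent consonants already agree in voicing (/ɸ/ and /c/ are both voiceless; /ɸ/ and /t͡s/ are both voiceless), so these forms are consistent with the same rule.
Since the segment that changes precedes the conditioning segment, the assimilation is regressive.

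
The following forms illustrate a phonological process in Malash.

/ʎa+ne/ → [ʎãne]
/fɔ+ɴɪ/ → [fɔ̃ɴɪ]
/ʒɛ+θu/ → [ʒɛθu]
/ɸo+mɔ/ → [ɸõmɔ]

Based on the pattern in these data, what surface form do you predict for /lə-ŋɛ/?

The data show regressive nasality assimilation (vowel nasalisation): /a/ → [ã] before /n/; /ɔ/ → [ɔ̃] before /ɴ/; /o/ → [õ] before /m/ — a vowel is nasalised by an immediately following nasal consonant.
No change occurs in [ʒɛθu] because the vowel at the boundary is adjacent to an oral consonant, not a nasal (/ɛ/ next to /θ/).
/ə/ sits next to the nasal /ŋ/ and is therefore nasalised to [ə̃].

[lə̃ŋɛ]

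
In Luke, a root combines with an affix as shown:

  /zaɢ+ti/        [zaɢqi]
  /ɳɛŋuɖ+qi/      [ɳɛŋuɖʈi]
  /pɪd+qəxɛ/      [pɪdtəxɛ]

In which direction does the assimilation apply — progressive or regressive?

Comparing underlying and surface forms, /t/ → [q] is the alternation; the neighbouring /ɢ/ is constant.
The change alveolar → uvular matches the place of the preceding /ɢ/, identifying this as place assimilation.
The other alternating forms pattern the same way: /q/ → [ʈ] after /ɖ/ (uvular → retroflex, matching retroflex); /q/ → [t] after /d/ (uvular → alveolar, matching alveolar) — only place changes, and always toward the preceding segment.
Since the segment that changes follows the conditioning segment, the assimilation is progressive.

progressive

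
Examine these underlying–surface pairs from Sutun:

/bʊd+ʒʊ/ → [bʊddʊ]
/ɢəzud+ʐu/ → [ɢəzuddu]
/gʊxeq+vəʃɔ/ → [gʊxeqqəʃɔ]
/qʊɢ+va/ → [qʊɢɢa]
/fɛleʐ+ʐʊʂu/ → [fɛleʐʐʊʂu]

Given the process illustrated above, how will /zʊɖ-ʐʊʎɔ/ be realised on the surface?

The data show progressive total assimilation (/ʒ/ → [d] after /d/; /ʐ/ → [d] after /d/; /v/ → [q] after /q/; /v/ → [ɢ] after /ɢ/): in every case the target segment becomes identical to its preceding neighbour, copying more than a single feature.
In [fɛleʐʐʊʂu] the two consonants at the boundary are already identical (/ʐ/ + /ʐ/), so the rule applies vacuously and nothing changes.
/ʐ/ is the segment targeted by the rule; it sits immediately after /ɖ/, so it assimilates completely and surfaces as [ɖ].

[zʊɖɖʊʎɔ]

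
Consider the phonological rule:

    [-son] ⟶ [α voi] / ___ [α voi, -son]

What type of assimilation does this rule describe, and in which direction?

The rule copies [voi] from the environment onto the target, so the assimilating feature is voicing.
Since the environment is written after the underscore, the trigger follows the target; the direction is regressive.

regressive voicing assimilation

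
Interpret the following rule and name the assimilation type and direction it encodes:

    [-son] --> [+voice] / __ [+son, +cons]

The target ([-son], obstruents) acquires [+voice] next to a sonorant consonant ([+son, +cons]) — it takes on the voicing of its neighbour, so the feature that spreads is voicing.
The conditioning segment sits to the right of the focus bar, meaning the trigger follows the segment that changes — regressive assimilation.

regressive voicing assimilation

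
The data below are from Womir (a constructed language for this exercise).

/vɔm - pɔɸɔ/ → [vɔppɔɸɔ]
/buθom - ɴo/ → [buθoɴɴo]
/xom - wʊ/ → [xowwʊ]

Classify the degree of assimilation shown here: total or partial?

The segment that alternates is /m/, which surfaces as [p] when adjacent to /p/.
The output [p] is identical to the trigger /p/ — every feature (place, manner, voicing) has been copied — so this is total assimilation.
The remaining alternations confirm this: /m/ → [ɴ] before /ɴ/; /m/ → [w] before /w/ — in each case the output is a copy of the following consonant.

total assimilation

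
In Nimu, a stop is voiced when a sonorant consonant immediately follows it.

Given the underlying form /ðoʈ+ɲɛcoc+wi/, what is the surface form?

The rule targets /ʈ/ (voiceless retroflex stop), which sits before the trigger /ɲ/ (voiced).
The voiced retroflex stop is [ɖ], so /ʈ/ → [ɖ].
The same rule applies at the second boundary: /c/ → [ɟ] next to /w/.

[ðoɖɲɛcoɟwi]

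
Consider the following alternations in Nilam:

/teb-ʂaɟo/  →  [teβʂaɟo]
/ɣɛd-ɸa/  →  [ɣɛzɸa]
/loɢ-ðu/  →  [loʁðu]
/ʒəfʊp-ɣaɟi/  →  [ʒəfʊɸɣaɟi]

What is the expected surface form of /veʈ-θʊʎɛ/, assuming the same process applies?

[veʂθʊʎɛ]

The data show regressive manner assimilation: /b/ → [β] before /ʂ/; /d/ → [z] before /ɸ/; /ɢ/ → [ʁ] before /ð/; /p/ → [ɸ] before /ɣ/. In each pair only manner changes, matching the following consonant, while place and voice stay constant.
/ʈ/ is a voiceless retroflex stop. The following trigger /θ/ is a fricative, so /ʈ/ must become a fricative as well.
The voiceless retroflex fricative is [ʂ], so /ʈ/ → [ʂ].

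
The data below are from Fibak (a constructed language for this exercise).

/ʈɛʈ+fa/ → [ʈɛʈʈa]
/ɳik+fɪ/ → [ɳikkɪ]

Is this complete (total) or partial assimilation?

total assimilation

Comparing underlying and surface forms, /f/ → [ʈ] is the alternation; the neighbouring /ʈ/ is constant.
The output [ʈ] is identical to the trigger /ʈ/ — every feature (place, manner, voicing) has been copied — so this is total assimilation.
The remaining alternation confirms this: /f/ → [k] after /k/ — in each case the output is a copy of the preceding consonant.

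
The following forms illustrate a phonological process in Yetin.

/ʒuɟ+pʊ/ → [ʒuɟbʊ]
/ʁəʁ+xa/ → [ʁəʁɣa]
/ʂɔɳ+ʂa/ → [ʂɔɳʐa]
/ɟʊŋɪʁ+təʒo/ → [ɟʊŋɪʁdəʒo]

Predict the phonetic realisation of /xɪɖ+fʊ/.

The data show progressive voicing assimilation: /p/ → [b] after /ɟ/; /x/ → [ɣ] after /ʁ/; /ʂ/ → [ʐ] after /ɳ/; /t/ → [d] after /ʁ/. In each pair only voicing changes, matching the preceding consonant, while place and manner stay constant.
The rule targets /f/ (voiceless labiodental fricative), which sits after the trigger /ɖ/ (voiced).
A voiced labiodental fricative is [v], so the surface segment is [v].

[xɪɖvʊ]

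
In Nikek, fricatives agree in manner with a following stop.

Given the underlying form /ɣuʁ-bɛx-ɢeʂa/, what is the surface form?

[ɣuɢbɛkɢeʂa]

/ʁ/ is a voiced uvular fricative. The following trigger /b/ is a stop, so /ʁ/ must become a stop as well.
The voiced uvular stop is [ɢ], so /ʁ/ → [ɢ].
The same rule applies at the second boundary: /x/ → [k] next to /ɢ/.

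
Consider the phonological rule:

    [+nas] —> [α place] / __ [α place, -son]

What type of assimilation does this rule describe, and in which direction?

The shared variable α links the value of the place features (abbreviated [place]) on the target to the same value on the neighbouring segment, so place is the feature that assimilates.
Since the environment is written after the underscore, the trigger follows the target; the direction is regressive.

regressive place assimilation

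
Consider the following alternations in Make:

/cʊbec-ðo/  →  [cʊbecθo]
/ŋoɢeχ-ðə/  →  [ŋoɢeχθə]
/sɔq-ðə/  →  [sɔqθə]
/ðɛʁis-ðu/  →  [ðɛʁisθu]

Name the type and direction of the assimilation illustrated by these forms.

Comparing underlying and surface forms, /ð/ → [θ] is the alternation; the neighbouring /c/ is constant.
The change voiced → voiceless matches the voicing of the preceding /c/, identifying this as voicing assimilation.
Place and manner are unchanged, so the assimilation is partial, not total.
The other alternating forms pattern the same way: /ð/ → [θ] after /χ/ (voiced → voiceless, matching voiceless); /ð/ → [θ] after /q/ (voiced → voiceless, matching voiceless); /ð/ → [θ] after /s/ (voiced → voiceless, matching voiceless) — only voicing changes, and always toward the preceding segment.
The trigger is the preceding segment, so the direction is progressive (perseverative).

progressive voicing assimilation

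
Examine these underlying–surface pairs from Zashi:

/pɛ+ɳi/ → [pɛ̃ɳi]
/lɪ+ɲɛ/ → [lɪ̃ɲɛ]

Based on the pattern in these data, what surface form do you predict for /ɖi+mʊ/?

[ɖĩmʊ]

The data show regressive nasality assimilation (vowel nasalisation): /ɛ/ → [ɛ̃] before /ɳ/; /ɪ/ → [ɪ̃] before /ɲ/ — a vowel is nasalised by an immediately following nasal consonant.
The vowel /i/ is adjacent to the following nasal /m/, so it acquires [+nasal] and surfaces as [ĩ].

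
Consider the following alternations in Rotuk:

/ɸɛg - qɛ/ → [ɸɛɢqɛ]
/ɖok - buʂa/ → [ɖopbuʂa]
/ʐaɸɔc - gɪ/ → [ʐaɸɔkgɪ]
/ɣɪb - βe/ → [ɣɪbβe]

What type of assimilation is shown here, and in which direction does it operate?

The segment that alternates is /g/, which surfaces as [ɢ] when adjacent to /q/.
The change velar → uvular matches the place of the following /q/, identifying this as place assimilation.
Manner and voice are unchanged, so the assimilation is partial, not total.
The same holds elsewhere in the data: /k/ → [p] before /b/ (velar → bilabial, matching bilabial); /c/ → [k] before /g/ (palatal → velar, matching velar) — only place changes, and always toward the following segment.
Nothing changes in [ɣɪbβe]: there the adjacent consonants already agree in place (/b/ and /β/ are both bilabial), so this form is consistent with the same rule.
The trigger is the following segment, so the direction is regressive (anticipatory).

regressive place assimilation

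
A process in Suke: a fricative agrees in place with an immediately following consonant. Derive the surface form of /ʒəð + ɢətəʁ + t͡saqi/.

[ʒəʁɢətəzt͡saqi]

The rule targets /ð/ (voiced dental fricative), which sits before the trigger /ɢ/ (uvular).
A voiced uvular fricative is [ʁ], so the surface segment is [ʁ].
The same rule applies at the second boundary: /ʁ/ → [z] next to /t͡s/.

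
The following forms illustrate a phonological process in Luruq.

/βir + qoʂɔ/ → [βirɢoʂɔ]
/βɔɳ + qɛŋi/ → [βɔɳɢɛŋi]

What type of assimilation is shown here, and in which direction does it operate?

Underlying /q/ is realised as [ɢ] next to /r/; /r/ itself does not change.
/q/ is voiceless while /r/ is voiced; the output [ɢ] is voiced, matching the trigger — so the feature that spreads is voicing.
Place and manner are unchanged, so the assimilation is partial, not total.
The same holds elsewhere in the data: /q/ → [ɢ] after /ɳ/ (voiceless → voiced, matching voiced) — only voicing changes, and always toward the preceding segment.
Since the segment that changes follows the conditioning segment, the assimilation is progressive.

progressive voicing assimilation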